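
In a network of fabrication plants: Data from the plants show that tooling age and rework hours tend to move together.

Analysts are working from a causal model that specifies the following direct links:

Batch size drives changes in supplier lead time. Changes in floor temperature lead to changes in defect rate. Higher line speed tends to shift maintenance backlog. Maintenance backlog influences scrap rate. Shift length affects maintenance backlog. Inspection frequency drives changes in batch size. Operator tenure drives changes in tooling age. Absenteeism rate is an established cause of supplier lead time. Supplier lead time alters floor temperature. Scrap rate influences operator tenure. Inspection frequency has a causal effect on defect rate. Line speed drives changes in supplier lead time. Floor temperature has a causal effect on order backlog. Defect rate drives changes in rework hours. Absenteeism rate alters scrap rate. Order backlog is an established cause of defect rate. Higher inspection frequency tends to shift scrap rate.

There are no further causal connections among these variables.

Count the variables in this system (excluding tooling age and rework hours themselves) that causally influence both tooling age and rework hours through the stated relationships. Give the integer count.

3

The common causes are: absenteeism rate (to tooling age via absenteeism rate → scrap rate → operator tenure → tooling age; to rework hours via absenteeism rate → supplier lead time → floor temperature → defect rate → rework hours); inspection frequency (to tooling age via inspection frequency → scrap rate → operator tenure → tooling age; to rework hours via inspection frequency → defect rate → rework hours); line speed (to tooling age via line speed → maintenance backlog → scrap rate → operator tenure → tooling age; to rework hours via line speed → supplier lead time → floor temperature → defect rate → rework hours).
Every other variable lacks a causal path to at least one of tooling age and rework hours.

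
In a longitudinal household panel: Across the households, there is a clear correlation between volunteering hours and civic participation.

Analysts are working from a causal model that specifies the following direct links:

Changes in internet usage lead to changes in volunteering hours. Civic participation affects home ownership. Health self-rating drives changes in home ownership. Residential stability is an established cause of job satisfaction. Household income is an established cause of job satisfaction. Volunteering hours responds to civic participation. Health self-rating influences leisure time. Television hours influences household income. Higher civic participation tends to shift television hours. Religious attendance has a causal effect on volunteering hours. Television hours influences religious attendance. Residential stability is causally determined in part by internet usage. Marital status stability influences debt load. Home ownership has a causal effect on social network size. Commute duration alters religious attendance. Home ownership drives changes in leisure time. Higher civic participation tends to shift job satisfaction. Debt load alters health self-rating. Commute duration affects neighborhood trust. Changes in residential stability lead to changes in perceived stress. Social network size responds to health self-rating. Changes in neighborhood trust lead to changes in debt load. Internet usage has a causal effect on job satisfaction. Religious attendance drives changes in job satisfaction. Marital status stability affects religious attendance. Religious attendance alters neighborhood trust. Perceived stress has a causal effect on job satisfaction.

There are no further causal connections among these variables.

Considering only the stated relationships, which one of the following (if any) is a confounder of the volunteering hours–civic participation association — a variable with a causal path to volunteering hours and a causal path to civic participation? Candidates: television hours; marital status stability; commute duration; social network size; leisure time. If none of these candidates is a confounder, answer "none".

none

None of the listed candidates has causal paths to both volunteering hours and civic participation in the stated relationships, so none is a common cause.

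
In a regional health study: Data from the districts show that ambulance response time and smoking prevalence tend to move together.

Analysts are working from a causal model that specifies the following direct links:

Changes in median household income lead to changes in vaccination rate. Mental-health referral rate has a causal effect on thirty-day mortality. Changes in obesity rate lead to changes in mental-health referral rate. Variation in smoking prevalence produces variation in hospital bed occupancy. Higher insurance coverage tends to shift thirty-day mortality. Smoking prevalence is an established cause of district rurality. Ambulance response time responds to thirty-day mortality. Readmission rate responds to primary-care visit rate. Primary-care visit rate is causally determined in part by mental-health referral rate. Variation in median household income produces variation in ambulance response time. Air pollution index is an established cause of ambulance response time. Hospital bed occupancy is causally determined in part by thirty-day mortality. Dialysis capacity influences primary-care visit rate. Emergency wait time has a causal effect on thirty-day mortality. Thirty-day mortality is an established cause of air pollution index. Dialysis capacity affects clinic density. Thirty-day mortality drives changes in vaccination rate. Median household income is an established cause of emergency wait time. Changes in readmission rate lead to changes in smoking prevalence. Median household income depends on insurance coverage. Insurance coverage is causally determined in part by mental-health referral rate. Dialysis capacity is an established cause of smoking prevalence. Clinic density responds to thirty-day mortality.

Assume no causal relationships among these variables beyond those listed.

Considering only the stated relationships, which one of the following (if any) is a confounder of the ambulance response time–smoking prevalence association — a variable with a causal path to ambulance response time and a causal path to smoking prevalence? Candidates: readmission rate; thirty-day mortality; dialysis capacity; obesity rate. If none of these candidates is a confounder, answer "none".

Obesity rate causes ambulance response time (obesity rate → mental-health referral rate → thirty-day mortality → ambulance response time) and also causes smoking prevalence (obesity rate → mental-health referral rate → primary-care visit rate → readmission rate → smoking prevalence); it is a common cause of both.
Each of the other candidates lacks a causal path to at least one of ambulance response time and smoking prevalence, so they do not confound the relationship.

obesity rate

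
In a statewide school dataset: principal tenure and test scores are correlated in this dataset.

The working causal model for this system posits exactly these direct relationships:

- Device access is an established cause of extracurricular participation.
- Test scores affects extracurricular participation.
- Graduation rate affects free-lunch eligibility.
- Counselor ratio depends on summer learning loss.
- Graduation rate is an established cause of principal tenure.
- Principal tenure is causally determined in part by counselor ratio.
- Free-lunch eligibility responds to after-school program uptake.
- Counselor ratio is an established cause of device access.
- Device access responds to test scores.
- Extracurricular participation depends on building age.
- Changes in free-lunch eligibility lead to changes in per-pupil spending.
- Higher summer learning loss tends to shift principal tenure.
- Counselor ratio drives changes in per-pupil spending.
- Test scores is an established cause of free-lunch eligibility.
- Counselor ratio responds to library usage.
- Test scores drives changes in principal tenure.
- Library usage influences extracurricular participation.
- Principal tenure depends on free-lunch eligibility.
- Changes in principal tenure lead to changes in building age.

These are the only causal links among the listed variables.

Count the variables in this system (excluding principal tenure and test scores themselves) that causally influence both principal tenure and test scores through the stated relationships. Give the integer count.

No listed variable has a causal path to both principal tenure and test scores, so there are no common causes.

0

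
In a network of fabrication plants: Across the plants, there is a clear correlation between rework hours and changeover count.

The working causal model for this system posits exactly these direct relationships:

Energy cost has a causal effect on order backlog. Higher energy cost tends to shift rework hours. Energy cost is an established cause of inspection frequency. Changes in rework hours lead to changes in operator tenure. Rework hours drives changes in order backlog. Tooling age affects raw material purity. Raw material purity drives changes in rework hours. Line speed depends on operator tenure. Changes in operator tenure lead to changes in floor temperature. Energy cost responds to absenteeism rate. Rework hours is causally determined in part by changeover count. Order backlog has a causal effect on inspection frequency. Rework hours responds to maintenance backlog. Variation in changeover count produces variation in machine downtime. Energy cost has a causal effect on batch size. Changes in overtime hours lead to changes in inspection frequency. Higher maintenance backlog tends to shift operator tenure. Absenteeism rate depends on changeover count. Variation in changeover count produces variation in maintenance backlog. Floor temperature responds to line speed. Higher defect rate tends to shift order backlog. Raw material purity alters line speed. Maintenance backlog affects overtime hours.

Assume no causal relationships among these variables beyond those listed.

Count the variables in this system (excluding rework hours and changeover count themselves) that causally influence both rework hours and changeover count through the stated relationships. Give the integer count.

No listed variable has a causal path to both rework hours and changeover count, so there are no common causes.

0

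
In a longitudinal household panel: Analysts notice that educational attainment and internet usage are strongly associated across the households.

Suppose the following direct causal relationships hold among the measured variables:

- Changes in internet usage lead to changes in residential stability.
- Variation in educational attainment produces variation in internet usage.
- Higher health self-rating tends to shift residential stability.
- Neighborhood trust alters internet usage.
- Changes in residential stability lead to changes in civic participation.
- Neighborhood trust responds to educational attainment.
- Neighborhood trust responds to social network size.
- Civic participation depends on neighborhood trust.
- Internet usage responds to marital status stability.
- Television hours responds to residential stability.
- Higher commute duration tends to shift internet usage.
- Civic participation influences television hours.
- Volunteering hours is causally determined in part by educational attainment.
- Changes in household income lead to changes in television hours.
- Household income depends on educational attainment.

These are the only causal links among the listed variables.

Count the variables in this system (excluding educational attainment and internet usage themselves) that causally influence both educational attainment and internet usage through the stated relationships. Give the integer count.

No listed variable has a causal path to both educational attainment and internet usage, so there are no common causes.

0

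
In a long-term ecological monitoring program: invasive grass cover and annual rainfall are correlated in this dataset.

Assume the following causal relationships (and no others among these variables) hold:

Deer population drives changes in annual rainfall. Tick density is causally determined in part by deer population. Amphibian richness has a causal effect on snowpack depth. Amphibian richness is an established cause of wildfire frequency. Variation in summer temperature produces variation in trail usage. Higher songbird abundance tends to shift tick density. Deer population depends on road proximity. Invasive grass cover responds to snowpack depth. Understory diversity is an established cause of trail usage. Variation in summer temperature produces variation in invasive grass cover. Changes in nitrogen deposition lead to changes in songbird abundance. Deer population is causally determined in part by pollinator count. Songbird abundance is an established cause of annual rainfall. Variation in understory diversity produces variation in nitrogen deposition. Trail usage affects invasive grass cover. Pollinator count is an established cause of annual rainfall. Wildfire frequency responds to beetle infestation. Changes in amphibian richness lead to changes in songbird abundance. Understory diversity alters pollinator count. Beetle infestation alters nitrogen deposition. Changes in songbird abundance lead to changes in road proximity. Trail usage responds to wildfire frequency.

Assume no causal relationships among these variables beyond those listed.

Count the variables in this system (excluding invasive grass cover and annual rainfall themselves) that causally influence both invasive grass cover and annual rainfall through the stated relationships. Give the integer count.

The common causes are: amphibian richness (to invasive grass cover via amphibian richness → snowpack depth → invasive grass cover; to annual rainfall via amphibian richness → songbird abundance → annual rainfall); beetle infestation (to invasive grass cover via beetle infestation → wildfire frequency → trail usage → invasive grass cover; to annual rainfall via beetle infestation → nitrogen deposition → songbird abundance → annual rainfall); understory diversity (to invasive grass cover via understory diversity → trail usage → invasive grass cover; to annual rainfall via understory diversity → pollinator count → annual rainfall).
Every other variable lacks a causal path to at least one of invasive grass cover and annual rainfall.

3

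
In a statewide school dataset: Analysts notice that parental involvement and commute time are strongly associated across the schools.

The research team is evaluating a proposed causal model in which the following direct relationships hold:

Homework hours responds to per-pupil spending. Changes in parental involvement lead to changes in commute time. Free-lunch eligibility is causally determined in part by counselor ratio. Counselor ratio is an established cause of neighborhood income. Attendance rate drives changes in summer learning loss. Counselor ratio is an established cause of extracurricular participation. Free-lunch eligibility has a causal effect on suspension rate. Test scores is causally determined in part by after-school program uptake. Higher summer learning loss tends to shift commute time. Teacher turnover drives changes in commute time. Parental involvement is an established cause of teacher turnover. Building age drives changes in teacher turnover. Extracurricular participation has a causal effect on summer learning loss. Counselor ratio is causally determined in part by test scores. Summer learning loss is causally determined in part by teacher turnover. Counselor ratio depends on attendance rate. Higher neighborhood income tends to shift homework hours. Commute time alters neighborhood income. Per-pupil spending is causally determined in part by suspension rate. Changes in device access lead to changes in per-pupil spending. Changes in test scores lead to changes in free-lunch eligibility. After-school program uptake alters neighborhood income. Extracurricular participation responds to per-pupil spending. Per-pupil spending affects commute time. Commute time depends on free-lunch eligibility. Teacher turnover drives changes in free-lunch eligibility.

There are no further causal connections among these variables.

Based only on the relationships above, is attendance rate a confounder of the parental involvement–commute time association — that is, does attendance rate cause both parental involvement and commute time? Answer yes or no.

no

Attendance rate has no stated causal path to parental involvement. A confounder must cause both variables, so attendance rate does not qualify.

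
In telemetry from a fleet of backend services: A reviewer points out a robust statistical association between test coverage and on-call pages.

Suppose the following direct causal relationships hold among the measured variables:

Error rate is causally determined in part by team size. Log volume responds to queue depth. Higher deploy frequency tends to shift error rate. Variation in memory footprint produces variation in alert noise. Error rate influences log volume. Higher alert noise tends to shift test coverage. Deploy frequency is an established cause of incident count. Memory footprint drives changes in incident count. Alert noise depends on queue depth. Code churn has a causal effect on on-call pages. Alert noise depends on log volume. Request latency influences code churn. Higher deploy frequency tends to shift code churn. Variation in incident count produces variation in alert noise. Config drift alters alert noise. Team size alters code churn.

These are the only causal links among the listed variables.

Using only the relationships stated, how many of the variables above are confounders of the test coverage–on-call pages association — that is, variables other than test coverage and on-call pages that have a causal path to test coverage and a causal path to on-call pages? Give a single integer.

The common causes are: deploy frequency (to test coverage via deploy frequency → incident count → alert noise → test coverage; to on-call pages via deploy frequency → code churn → on-call pages); team size (to test coverage via team size → error rate → log volume → alert noise → test coverage; to on-call pages via team size → code churn → on-call pages).
Every other variable lacks a causal path to at least one of test coverage and on-call pages.

2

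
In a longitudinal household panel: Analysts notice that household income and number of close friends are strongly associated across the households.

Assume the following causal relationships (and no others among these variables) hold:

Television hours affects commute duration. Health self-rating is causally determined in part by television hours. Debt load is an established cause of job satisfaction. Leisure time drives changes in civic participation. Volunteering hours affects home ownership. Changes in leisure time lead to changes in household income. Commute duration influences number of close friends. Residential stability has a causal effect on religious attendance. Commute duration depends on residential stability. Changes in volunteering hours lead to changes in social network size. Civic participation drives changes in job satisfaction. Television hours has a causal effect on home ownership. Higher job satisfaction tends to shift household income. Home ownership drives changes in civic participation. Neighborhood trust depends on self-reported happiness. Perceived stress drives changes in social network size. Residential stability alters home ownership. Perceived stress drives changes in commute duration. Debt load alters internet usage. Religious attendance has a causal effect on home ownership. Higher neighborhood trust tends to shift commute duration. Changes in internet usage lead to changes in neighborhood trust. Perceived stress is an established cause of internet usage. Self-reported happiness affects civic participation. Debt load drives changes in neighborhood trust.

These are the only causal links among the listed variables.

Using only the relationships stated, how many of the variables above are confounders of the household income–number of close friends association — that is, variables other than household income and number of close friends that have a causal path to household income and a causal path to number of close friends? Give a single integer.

The common causes are: debt load (to household income via debt load → job satisfaction → household income; to number of close friends via debt load → neighborhood trust → commute duration → number of close friends); residential stability (to household income via residential stability → home ownership → civic participation → job satisfaction → household income; to number of close friends via residential stability → commute duration → number of close friends); self-reported happiness (to household income via self-reported happiness → civic participation → job satisfaction → household income; to number of close friends via self-reported happiness → neighborhood trust → commute duration → number of close friends); television hours (to household income via television hours → home ownership → civic participation → job satisfaction → household income; to number of close friends via television hours → commute duration → number of close friends).
Every other variable lacks a causal path to at least one of household income and number of close friends.

4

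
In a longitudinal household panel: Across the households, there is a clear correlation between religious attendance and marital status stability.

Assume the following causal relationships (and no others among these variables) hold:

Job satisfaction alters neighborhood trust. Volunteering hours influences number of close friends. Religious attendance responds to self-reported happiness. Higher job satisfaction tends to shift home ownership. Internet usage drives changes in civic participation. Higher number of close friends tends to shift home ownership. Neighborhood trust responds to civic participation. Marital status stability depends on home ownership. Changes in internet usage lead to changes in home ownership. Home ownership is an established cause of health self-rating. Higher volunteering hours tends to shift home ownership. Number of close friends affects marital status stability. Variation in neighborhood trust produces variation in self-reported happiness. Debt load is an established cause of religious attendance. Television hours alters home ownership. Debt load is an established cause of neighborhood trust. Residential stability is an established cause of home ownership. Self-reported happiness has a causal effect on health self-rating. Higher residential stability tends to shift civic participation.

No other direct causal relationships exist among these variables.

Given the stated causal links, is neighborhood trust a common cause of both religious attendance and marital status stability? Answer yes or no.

Neighborhood trust has no stated causal path to marital status stability. A confounder must cause both variables, so neighborhood trust does not qualify.

no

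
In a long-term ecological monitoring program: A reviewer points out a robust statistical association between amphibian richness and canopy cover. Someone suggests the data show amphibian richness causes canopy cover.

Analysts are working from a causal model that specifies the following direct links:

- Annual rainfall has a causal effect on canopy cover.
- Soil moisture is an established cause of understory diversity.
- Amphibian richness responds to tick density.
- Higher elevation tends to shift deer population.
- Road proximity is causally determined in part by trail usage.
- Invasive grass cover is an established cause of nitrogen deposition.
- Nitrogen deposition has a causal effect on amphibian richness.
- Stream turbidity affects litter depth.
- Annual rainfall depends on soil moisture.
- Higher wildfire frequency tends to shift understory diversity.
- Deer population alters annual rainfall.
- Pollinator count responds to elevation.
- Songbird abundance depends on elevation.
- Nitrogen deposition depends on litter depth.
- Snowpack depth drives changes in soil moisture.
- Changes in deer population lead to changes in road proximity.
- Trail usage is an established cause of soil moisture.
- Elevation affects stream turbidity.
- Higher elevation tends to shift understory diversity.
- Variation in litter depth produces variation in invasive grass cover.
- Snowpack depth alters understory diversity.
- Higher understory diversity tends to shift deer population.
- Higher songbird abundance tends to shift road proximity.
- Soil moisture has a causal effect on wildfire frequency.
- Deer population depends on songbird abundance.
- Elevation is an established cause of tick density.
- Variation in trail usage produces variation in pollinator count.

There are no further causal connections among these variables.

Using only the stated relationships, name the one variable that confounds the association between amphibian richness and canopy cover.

elevation

Elevation has a causal path to amphibian richness (elevation → tick density → amphibian richness) and a separate causal path to canopy cover (elevation → deer population → annual rainfall → canopy cover), so it is a common cause of both.
No stated relationship gives amphibian richness a causal route to canopy cover, so the correlation is explained by the shared upstream cause rather than a direct effect.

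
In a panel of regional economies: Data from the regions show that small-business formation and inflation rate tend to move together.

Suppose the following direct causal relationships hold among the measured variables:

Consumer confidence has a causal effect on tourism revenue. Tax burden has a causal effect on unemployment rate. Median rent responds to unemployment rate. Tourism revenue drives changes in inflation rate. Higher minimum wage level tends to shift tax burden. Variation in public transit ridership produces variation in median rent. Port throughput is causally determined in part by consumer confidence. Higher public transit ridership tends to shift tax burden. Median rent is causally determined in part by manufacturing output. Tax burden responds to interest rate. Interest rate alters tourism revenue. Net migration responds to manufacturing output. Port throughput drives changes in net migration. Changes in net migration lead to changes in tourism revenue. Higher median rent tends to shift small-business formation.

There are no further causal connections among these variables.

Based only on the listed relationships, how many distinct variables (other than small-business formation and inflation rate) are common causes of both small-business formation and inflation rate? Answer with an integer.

2

The common causes are: interest rate (to small-business formation via interest rate → tax burden → unemployment rate → median rent → small-business formation; to inflation rate via interest rate → tourism revenue → inflation rate); manufacturing output (to small-business formation via manufacturing output → median rent → small-business formation; to inflation rate via manufacturing output → net migration → tourism revenue → inflation rate).
Every other variable lacks a causal path to at least one of small-business formation and inflation rate.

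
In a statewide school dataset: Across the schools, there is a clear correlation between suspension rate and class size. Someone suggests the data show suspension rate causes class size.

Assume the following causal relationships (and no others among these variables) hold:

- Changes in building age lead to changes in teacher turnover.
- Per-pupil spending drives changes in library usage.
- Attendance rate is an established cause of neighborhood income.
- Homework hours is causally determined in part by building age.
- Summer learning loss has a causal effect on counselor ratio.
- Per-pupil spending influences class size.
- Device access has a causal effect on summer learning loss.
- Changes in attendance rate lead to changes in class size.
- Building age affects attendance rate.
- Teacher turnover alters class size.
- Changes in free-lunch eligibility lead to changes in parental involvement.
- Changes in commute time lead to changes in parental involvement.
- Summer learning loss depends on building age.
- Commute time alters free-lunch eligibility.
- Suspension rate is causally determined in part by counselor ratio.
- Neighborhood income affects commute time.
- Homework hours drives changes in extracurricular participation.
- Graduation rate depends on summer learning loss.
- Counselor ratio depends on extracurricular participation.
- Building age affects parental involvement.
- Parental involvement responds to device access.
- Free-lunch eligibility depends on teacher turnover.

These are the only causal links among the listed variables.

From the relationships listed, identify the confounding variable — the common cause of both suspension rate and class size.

Building age has a causal path to suspension rate (building age → summer learning loss → counselor ratio → suspension rate) and a separate causal path to class size (building age → attendance rate → class size), so it is a common cause of both.
No stated relationship gives suspension rate a causal route to class size, so the correlation is explained by the shared upstream cause rather than a direct effect.

building age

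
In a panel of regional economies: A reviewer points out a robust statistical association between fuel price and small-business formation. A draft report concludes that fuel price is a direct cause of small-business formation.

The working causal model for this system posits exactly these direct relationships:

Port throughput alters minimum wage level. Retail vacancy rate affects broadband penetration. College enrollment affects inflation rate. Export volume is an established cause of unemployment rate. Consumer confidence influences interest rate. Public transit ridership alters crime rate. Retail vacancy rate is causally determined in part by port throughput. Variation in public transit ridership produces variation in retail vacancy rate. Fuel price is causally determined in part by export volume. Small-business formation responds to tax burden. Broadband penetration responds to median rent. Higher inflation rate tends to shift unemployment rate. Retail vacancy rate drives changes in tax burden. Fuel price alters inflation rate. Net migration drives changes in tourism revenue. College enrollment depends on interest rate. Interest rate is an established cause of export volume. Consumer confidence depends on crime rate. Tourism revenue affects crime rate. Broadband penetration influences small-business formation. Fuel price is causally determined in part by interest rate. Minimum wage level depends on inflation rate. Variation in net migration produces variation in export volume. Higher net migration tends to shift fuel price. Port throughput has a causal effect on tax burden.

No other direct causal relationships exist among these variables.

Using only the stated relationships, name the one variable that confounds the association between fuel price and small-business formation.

Public transit ridership has a causal path to fuel price (public transit ridership → crime rate → consumer confidence → interest rate → fuel price) and a separate causal path to small-business formation (public transit ridership → retail vacancy rate → tax burden → small-business formation), so it is a common cause of both.
No stated relationship gives fuel price a causal route to small-business formation, so the correlation is explained by the shared upstream cause rather than a direct effect.

public transit ridership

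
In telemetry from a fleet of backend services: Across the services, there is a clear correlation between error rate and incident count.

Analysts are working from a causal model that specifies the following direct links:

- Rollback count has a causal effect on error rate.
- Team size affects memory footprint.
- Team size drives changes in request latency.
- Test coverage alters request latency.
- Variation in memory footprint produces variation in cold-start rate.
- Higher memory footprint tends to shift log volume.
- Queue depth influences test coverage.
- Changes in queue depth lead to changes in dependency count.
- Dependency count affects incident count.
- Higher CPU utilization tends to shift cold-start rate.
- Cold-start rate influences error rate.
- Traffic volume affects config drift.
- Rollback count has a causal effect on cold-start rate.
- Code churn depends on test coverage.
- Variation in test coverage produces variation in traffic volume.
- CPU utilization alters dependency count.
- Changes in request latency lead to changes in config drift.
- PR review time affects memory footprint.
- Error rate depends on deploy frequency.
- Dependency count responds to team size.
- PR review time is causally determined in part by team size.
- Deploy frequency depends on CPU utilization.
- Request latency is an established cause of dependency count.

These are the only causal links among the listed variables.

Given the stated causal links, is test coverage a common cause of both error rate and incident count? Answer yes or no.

no

Test coverage has no stated causal path to error rate. A confounder must cause both variables, so test coverage does not qualify.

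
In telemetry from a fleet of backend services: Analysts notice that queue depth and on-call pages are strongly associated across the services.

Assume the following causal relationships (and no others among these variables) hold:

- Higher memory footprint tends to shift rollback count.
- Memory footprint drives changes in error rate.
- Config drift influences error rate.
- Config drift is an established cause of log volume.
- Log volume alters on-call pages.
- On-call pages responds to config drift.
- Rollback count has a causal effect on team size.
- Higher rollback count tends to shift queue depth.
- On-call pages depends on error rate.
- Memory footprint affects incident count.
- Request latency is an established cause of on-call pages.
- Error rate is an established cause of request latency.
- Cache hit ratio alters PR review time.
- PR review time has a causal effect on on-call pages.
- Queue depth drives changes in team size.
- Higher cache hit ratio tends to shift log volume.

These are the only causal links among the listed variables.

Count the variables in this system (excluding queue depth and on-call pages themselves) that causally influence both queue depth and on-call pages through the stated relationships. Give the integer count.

1

The common causes are: memory footprint (to queue depth via memory footprint → rollback count → queue depth; to on-call pages via memory footprint → error rate → on-call pages).
Every other variable lacks a causal path to at least one of queue depth and on-call pages.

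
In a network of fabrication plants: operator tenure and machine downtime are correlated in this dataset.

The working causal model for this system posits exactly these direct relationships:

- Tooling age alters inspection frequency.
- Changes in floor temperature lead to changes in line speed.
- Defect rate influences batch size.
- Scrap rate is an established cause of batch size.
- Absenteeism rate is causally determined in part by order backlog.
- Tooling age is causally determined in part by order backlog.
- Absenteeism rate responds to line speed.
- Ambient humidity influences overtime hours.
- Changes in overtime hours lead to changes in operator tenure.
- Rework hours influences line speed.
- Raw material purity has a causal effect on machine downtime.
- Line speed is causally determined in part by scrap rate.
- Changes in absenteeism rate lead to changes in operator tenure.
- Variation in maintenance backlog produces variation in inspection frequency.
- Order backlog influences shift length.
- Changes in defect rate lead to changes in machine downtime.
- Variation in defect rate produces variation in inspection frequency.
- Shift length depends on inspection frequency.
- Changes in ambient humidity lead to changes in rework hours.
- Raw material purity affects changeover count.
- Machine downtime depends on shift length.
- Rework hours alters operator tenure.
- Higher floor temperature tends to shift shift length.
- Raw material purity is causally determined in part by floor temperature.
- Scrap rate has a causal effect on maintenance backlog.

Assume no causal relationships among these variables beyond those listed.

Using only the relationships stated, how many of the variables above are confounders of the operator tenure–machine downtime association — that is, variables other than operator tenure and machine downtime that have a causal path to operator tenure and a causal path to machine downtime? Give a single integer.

3

The common causes are: floor temperature (to operator tenure via floor temperature → line speed → absenteeism rate → operator tenure; to machine downtime via floor temperature → shift length → machine downtime); order backlog (to operator tenure via order backlog → absenteeism rate → operator tenure; to machine downtime via order backlog → shift length → machine downtime); scrap rate (to operator tenure via scrap rate → line speed → absenteeism rate → operator tenure; to machine downtime via scrap rate → maintenance backlog → inspection frequency → shift length → machine downtime).
Every other variable lacks a causal path to at least one of operator tenure and machine downtime.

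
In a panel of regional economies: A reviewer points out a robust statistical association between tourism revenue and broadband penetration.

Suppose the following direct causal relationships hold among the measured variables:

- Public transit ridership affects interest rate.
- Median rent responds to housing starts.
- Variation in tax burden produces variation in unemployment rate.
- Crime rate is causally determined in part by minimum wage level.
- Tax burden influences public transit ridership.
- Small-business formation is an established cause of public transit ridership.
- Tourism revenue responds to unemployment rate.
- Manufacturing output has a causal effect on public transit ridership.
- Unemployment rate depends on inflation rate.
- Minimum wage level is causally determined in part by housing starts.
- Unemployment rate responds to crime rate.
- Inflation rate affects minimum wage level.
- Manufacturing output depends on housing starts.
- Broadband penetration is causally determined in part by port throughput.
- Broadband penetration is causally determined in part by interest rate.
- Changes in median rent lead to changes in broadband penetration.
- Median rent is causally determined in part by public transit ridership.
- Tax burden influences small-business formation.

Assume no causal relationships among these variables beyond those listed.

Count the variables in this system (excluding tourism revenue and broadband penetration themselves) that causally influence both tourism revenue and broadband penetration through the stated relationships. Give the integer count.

The common causes are: housing starts (to tourism revenue via housing starts → minimum wage level → crime rate → unemployment rate → tourism revenue; to broadband penetration via housing starts → median rent → broadband penetration); tax burden (to tourism revenue via tax burden → unemployment rate → tourism revenue; to broadband penetration via tax burden → public transit ridership → interest rate → broadband penetration).
Every other variable lacks a causal path to at least one of tourism revenue and broadband penetration.

2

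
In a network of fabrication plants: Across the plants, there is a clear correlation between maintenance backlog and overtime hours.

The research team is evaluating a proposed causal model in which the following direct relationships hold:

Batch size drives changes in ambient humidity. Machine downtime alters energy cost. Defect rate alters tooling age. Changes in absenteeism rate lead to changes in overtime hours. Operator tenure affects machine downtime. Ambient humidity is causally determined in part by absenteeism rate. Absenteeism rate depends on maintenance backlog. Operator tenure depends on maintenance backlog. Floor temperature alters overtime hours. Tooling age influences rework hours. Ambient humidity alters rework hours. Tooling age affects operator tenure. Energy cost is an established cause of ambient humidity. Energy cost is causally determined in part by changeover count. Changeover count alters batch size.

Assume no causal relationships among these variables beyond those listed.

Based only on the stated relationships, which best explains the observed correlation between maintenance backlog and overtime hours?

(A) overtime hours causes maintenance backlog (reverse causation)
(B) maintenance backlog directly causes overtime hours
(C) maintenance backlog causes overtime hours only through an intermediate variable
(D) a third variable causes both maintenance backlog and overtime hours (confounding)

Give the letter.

Maintenance backlog reaches overtime hours through maintenance backlog → absenteeism rate → overtime hours — an indirect causal chain with no direct maintenance backlog → overtime hours link. No variable causes both maintenance backlog and overtime hours, so confounding is ruled out; the effect is mediated.

C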